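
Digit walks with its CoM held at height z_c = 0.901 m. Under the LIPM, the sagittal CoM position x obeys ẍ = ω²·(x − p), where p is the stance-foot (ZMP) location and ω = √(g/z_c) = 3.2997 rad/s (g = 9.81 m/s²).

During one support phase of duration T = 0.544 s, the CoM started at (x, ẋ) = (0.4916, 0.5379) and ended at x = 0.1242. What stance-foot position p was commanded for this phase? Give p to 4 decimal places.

ωT = 3.2997·0.544 = 1.795037; cosh(ωT) = 3.092909, sinh(ωT) = 2.926787
x(T) = p + (x₀−p)·cosh(ωT) + (ẋ₀/ω)·sinh(ωT) ⇒ p·(1 − cosh) = x(T) − x₀·cosh − (ẋ₀/ω)·sinh
numerator   = 0.1242 − (0.4916)·3.092909 − (0.5379/3.2997)·2.926787 = -1.873384
denominator = 1 − 3.092909 = -2.092909
p = -1.873384 / -2.092909 = 0.8951

p = 0.8951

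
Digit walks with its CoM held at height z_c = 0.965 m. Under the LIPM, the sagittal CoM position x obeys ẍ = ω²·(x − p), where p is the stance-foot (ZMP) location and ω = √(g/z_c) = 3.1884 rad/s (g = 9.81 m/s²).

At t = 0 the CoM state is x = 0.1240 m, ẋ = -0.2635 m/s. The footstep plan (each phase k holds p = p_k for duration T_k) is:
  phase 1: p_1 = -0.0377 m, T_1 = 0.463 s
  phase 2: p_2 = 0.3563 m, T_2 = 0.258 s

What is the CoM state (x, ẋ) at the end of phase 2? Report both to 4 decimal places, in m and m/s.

x = 0.2274, ẋ = 0.0626

phase 1: p=-0.0377, T=0.463, ωT=1.476229, cosh=2.302455, sinh=2.073957; start (x,ẋ)=(0.124000, -0.263500) → end (x,ẋ)=(0.163208, 0.462561)
phase 2: p=0.3563, T=0.258, ωT=0.822607, cosh=1.357856, sinh=0.918571; start (x,ẋ)=(0.163208, 0.462561) → end (x,ẋ)=(0.227372, 0.062570)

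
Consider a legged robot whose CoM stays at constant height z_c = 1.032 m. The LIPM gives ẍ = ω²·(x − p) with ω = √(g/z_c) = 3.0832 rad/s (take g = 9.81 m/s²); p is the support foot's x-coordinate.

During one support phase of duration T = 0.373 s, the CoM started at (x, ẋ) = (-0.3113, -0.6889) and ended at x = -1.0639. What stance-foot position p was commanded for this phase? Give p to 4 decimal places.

ωT = 3.0832·0.373 = 1.150034; cosh(ωT) = 1.737463, sinh(ωT) = 1.420836
x(T) = p + (x₀−p)·cosh(ωT) + (ẋ₀/ω)·sinh(ωT) ⇒ p·(1 − cosh) = x(T) − x₀·cosh − (ẋ₀/ω)·sinh
numerator   = -1.0639 − (-0.3113)·1.737463 − (-0.6889/3.0832)·1.420836 = -0.205561
denominator = 1 − 1.737463 = -0.737463
p = -0.205561 / -0.737463 = 0.2787

p = 0.2787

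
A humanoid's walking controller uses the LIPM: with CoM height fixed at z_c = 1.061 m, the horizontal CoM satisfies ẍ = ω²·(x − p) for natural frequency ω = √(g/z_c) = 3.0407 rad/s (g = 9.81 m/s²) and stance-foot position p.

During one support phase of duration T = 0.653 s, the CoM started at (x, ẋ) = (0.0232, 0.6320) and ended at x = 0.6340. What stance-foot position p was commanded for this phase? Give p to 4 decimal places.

ωT = 3.0407·0.653 = 1.985577; cosh(ωT) = 3.710275, sinh(ωT) = 3.572974
x(T) = p + (x₀−p)·cosh(ωT) + (ẋ₀/ω)·sinh(ωT) ⇒ p·(1 − cosh) = x(T) − x₀·cosh − (ẋ₀/ω)·sinh
numerator   = 0.6340 − (0.0232)·3.710275 − (0.6320/3.0407)·3.572974 = -0.194710
denominator = 1 − 3.710275 = -2.710275
p = -0.194710 / -2.710275 = 0.0718

p = 0.0718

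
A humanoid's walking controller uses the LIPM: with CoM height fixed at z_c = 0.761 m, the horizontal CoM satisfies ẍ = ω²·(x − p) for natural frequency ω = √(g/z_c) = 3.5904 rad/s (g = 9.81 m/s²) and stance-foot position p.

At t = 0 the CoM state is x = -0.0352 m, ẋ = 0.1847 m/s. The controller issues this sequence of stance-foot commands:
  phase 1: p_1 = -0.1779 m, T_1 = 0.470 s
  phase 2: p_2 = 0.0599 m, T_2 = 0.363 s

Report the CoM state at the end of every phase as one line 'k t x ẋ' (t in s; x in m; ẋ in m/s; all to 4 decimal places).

1 0.4700 0.3553 1.8538
2 0.8330 1.5240 5.4723

phase 1: p=-0.1779, T=0.470, ωT=1.687488, cosh=2.795434, sinh=2.610450; start (x,ẋ)=(-0.035200, 0.184700) → end (x,ẋ)=(0.355297, 1.853781)
phase 2: p=0.0599, T=0.363, ωT=1.303315, cosh=1.976556, sinh=1.704926; start (x,ẋ)=(0.355297, 1.853781) → end (x,ẋ)=(1.524049, 5.472335)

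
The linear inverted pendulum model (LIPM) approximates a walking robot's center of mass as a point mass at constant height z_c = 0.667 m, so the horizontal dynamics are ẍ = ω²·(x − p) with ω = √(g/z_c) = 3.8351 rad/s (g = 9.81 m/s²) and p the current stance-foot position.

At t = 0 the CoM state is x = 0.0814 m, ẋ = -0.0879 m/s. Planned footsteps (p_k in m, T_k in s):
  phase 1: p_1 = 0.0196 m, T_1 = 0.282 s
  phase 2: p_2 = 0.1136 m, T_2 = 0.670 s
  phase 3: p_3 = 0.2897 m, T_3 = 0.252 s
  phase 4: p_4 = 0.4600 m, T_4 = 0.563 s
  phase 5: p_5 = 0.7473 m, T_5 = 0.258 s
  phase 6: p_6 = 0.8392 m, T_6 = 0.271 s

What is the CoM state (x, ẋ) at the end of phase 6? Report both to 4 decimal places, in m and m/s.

phase 1: p=0.0196, T=0.282, ωT=1.081498, cosh=1.644091, sinh=1.305004; start (x,ẋ)=(0.081400, -0.087900) → end (x,ẋ)=(0.091294, 0.164782)
phase 2: p=0.1136, T=0.670, ωT=2.569517, cosh=6.568044, sinh=6.491471; start (x,ẋ)=(0.091294, 0.164782) → end (x,ẋ)=(0.246013, 0.526987)
phase 3: p=0.2897, T=0.252, ωT=0.966445, cosh=1.504508, sinh=1.124075; start (x,ẋ)=(0.246013, 0.526987) → end (x,ẋ)=(0.378434, 0.604526)
phase 4: p=0.4600, T=0.563, ωT=2.159161, cosh=4.389645, sinh=4.274223; start (x,ẋ)=(0.378434, 0.604526) → end (x,ẋ)=(0.775699, 1.316620)
phase 5: p=0.7473, T=0.258, ωT=0.989456, cosh=1.530775, sinh=1.158996; start (x,ẋ)=(0.775699, 1.316620) → end (x,ẋ)=(1.188665, 2.141679)
phase 6: p=0.8392, T=0.271, ωT=1.039312, cosh=1.590485, sinh=1.236787; start (x,ẋ)=(1.188665, 2.141679) → end (x,ẋ)=(2.085692, 5.063891)

x = 2.0857, ẋ = 5.0639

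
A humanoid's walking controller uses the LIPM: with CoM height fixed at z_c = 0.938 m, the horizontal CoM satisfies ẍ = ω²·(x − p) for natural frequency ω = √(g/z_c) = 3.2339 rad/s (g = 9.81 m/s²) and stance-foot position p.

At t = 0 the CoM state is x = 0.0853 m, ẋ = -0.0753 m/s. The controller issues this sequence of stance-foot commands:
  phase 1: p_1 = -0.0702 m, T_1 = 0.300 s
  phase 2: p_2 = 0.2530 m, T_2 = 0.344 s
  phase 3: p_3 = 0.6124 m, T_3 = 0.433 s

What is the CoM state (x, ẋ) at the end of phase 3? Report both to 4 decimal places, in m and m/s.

phase 1: p=-0.0702, T=0.300, ωT=0.970170, cosh=1.508706, sinh=1.129687; start (x,ẋ)=(0.085300, -0.075300) → end (x,ẋ)=(0.138099, 0.454482)
phase 2: p=0.2530, T=0.344, ωT=1.112462, cosh=1.685293, sinh=1.356544; start (x,ẋ)=(0.138099, 0.454482) → end (x,ẋ)=(0.250003, 0.261875)
phase 3: p=0.6124, T=0.433, ωT=1.400279, cosh=2.151429, sinh=1.904901; start (x,ẋ)=(0.250003, 0.261875) → end (x,ẋ)=(-0.013016, -1.669053)

x = -0.0130, ẋ = -1.6691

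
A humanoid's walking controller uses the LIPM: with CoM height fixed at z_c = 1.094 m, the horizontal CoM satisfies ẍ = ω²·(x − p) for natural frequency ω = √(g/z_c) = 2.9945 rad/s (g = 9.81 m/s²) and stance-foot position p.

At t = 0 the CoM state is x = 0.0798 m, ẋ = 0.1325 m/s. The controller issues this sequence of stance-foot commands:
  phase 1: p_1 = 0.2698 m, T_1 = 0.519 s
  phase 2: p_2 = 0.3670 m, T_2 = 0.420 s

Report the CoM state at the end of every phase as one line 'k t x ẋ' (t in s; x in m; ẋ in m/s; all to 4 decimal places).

phase 1: p=0.2698, T=0.519, ωT=1.554145, cosh=2.471206, sinh=2.259836; start (x,ẋ)=(0.079800, 0.132500) → end (x,ẋ)=(-0.099736, -0.958310)
phase 2: p=0.3670, T=0.420, ωT=1.257690, cosh=1.900799, sinh=1.616489; start (x,ẋ)=(-0.099736, -0.958310) → end (x,ẋ)=(-1.037486, -4.080827)

1 0.5190 -0.0997 -0.9583
2 0.9390 -1.0375 -4.0808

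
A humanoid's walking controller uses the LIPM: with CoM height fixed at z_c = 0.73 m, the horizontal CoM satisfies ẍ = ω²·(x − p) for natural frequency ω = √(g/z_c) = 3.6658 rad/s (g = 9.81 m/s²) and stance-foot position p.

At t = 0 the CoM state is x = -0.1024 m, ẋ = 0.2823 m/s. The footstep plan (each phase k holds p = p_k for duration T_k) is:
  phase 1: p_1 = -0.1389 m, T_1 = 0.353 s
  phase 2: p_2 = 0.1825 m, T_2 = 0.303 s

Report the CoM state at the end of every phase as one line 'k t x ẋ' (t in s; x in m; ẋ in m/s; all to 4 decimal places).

1 0.3530 0.0626 0.7792
2 0.6560 0.2684 0.7162

phase 1: p=-0.1389, T=0.353, ωT=1.294027, cosh=1.960806, sinh=1.686641; start (x,ẋ)=(-0.102400, 0.282300) → end (x,ẋ)=(0.062556, 0.779211)
phase 2: p=0.1825, T=0.303, ωT=1.110737, cosh=1.682956, sinh=1.353640; start (x,ẋ)=(0.062556, 0.779211) → end (x,ẋ)=(0.268373, 0.716196)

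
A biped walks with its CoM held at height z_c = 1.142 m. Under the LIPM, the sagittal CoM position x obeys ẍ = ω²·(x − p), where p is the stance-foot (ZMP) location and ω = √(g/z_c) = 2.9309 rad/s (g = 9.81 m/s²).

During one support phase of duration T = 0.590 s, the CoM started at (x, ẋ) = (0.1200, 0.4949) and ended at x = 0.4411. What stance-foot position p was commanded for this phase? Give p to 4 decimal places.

ωT = 2.9309·0.590 = 1.729231; cosh(ωT) = 2.906869, sinh(ωT) = 2.729449
x(T) = p + (x₀−p)·cosh(ωT) + (ẋ₀/ω)·sinh(ωT) ⇒ p·(1 − cosh) = x(T) − x₀·cosh − (ẋ₀/ω)·sinh
numerator   = 0.4411 − (0.1200)·2.906869 − (0.4949/2.9309)·2.729449 = -0.368608
denominator = 1 − 2.906869 = -1.906869
p = -0.368608 / -1.906869 = 0.1933

p = 0.1933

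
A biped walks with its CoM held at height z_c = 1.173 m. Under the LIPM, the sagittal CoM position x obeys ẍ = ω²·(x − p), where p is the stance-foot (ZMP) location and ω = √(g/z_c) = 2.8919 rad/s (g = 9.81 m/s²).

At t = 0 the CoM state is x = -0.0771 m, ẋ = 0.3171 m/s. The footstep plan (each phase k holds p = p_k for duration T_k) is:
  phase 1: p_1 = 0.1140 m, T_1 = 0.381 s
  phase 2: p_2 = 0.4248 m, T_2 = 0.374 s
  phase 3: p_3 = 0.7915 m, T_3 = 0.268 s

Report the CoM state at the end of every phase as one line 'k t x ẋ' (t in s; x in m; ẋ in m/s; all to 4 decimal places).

phase 1: p=0.1140, T=0.381, ωT=1.101814, cosh=1.670944, sinh=1.338676; start (x,ẋ)=(-0.077100, 0.317100) → end (x,ẋ)=(-0.058530, -0.209952)
phase 2: p=0.4248, T=0.374, ωT=1.081571, cosh=1.644185, sinh=1.305123; start (x,ẋ)=(-0.058530, -0.209952) → end (x,ẋ)=(-0.464636, -2.169426)
phase 3: p=0.7915, T=0.268, ωT=0.775029, cosh=1.315673, sinh=0.854983; start (x,ẋ)=(-0.464636, -2.169426) → end (x,ẋ)=(-1.502550, -5.960083)

1 0.3810 -0.0585 -0.2100
2 0.7550 -0.4646 -2.1694
3 1.0230 -1.5025 -5.9601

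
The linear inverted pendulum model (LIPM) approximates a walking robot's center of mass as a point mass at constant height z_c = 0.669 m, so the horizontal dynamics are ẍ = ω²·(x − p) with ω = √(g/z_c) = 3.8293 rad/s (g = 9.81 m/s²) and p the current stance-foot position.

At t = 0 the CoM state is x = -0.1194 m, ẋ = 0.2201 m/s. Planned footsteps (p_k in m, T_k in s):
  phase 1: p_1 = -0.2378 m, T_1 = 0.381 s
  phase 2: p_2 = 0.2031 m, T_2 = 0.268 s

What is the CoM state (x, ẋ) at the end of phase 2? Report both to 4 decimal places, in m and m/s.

phase 1: p=-0.2378, T=0.381, ωT=1.458963, cosh=2.266988, sinh=2.034510; start (x,ẋ)=(-0.119400, 0.220100) → end (x,ẋ)=(0.147551, 1.421389)
phase 2: p=0.2031, T=0.268, ωT=1.026252, cosh=1.574468, sinh=1.216120; start (x,ẋ)=(0.147551, 1.421389) → end (x,ẋ)=(0.567048, 1.979244)

x = 0.5670, ẋ = 1.9792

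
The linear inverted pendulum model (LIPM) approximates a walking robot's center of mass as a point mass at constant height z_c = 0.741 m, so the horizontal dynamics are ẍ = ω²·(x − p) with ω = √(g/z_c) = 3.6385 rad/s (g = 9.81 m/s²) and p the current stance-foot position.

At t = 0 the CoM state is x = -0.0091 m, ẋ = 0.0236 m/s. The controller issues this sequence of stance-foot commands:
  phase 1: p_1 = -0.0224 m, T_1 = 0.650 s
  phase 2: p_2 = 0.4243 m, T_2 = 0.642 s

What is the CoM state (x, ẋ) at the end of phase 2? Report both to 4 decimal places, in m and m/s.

x = -0.8177, ẋ = -4.3621

phase 1: p=-0.0224, T=0.650, ωT=2.365025, cosh=5.369126, sinh=5.275179; start (x,ẋ)=(-0.009100, 0.023600) → end (x,ẋ)=(0.083225, 0.381988)
phase 2: p=0.4243, T=0.642, ωT=2.335917, cosh=5.217829, sinh=5.121107; start (x,ẋ)=(0.083225, 0.381988) → end (x,ẋ)=(-0.817730, -4.362149)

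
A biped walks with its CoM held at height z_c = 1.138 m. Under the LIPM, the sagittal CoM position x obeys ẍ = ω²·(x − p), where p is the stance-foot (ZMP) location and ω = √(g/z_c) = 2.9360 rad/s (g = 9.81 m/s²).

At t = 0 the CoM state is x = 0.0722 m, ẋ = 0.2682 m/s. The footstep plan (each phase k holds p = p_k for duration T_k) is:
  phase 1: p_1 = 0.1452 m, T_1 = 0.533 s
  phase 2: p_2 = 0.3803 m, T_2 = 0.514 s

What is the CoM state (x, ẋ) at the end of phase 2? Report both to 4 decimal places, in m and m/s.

phase 1: p=0.1452, T=0.533, ωT=1.564888, cosh=2.495625, sinh=2.286514; start (x,ẋ)=(0.072200, 0.268200) → end (x,ẋ)=(0.171890, 0.179263)
phase 2: p=0.3803, T=0.514, ωT=1.509104, cosh=2.371892, sinh=2.150784; start (x,ẋ)=(0.171890, 0.179263) → end (x,ẋ)=(0.017293, -0.890858)

x = 0.0173, ẋ = -0.8909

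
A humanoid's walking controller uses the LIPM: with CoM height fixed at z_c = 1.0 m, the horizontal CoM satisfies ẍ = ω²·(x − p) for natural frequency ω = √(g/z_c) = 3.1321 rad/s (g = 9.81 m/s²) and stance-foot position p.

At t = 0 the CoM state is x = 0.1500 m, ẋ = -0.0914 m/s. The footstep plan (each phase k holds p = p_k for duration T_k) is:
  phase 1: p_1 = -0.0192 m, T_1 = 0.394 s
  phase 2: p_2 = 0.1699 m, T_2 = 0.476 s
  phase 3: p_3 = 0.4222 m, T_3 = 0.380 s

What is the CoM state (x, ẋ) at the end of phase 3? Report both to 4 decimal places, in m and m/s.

x = 2.0954, ẋ = 5.5092

phase 1: p=-0.0192, T=0.394, ωT=1.234047, cosh=1.863108, sinh=1.571996; start (x,ẋ)=(0.150000, -0.091400) → end (x,ẋ)=(0.250164, 0.662793)
phase 2: p=0.1699, T=0.476, ωT=1.490880, cosh=2.333087, sinh=2.107913; start (x,ẋ)=(0.250164, 0.662793) → end (x,ẋ)=(0.803226, 2.076276)
phase 3: p=0.4222, T=0.380, ωT=1.190198, cosh=1.795947, sinh=1.491786; start (x,ẋ)=(0.803226, 2.076276) → end (x,ẋ)=(2.095410, 5.509194)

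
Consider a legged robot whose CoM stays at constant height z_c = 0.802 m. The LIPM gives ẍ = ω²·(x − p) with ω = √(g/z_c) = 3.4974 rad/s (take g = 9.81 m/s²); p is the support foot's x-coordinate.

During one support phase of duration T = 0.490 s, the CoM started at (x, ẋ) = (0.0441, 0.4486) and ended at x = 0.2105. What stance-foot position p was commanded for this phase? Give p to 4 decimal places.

p = 0.1395

ωT = 3.4974·0.490 = 1.713726; cosh(ωT) = 2.864897, sinh(ωT) = 2.684704
x(T) = p + (x₀−p)·cosh(ωT) + (ẋ₀/ω)·sinh(ωT) ⇒ p·(1 − cosh) = x(T) − x₀·cosh − (ẋ₀/ω)·sinh
numerator   = 0.2105 − (0.0441)·2.864897 − (0.4486/3.4974)·2.684704 = -0.260200
denominator = 1 − 2.864897 = -1.864897
p = -0.260200 / -1.864897 = 0.1395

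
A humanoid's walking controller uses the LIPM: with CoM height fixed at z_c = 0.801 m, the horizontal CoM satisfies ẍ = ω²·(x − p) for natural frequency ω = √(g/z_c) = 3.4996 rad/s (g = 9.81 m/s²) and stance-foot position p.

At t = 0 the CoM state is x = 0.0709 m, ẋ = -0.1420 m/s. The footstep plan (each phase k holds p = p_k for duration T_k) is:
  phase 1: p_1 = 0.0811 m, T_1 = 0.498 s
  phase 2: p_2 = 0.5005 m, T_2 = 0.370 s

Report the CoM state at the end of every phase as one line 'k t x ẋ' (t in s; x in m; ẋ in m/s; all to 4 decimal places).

1 0.4980 -0.0613 -0.5169
2 0.8680 -0.8512 -4.3335

phase 1: p=0.0811, T=0.498, ωT=1.742801, cosh=2.944176, sinh=2.769147; start (x,ẋ)=(0.070900, -0.142000) → end (x,ẋ)=(-0.061292, -0.516920)
phase 2: p=0.5005, T=0.370, ωT=1.294852, cosh=1.962197, sinh=1.688259; start (x,ẋ)=(-0.061292, -0.516920) → end (x,ẋ)=(-0.851216, -4.333494)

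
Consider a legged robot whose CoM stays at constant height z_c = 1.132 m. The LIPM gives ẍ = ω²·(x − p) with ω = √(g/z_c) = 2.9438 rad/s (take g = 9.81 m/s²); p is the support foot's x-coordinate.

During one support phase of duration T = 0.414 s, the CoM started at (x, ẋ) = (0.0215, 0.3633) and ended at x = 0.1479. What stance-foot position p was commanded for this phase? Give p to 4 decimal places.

ωT = 2.9438·0.414 = 1.218733; cosh(ωT) = 1.839252, sinh(ωT) = 1.543648
x(T) = p + (x₀−p)·cosh(ωT) + (ẋ₀/ω)·sinh(ωT) ⇒ p·(1 − cosh) = x(T) − x₀·cosh − (ẋ₀/ω)·sinh
numerator   = 0.1479 − (0.0215)·1.839252 − (0.3633/2.9438)·1.543648 = -0.082148
denominator = 1 − 1.839252 = -0.839252
p = -0.082148 / -0.839252 = 0.0979

p = 0.0979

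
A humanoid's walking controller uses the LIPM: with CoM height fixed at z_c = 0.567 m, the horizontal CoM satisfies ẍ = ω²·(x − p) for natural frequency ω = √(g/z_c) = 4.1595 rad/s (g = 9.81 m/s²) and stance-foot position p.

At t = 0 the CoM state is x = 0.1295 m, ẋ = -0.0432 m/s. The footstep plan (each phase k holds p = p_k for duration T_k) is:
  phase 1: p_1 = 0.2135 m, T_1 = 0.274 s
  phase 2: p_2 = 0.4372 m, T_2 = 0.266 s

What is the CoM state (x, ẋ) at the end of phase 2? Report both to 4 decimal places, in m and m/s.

x = -0.3879, ẋ = -3.0918

phase 1: p=0.2135, T=0.274, ωT=1.139703, cosh=1.722877, sinh=1.402963; start (x,ẋ)=(0.129500, -0.043200) → end (x,ẋ)=(0.054207, -0.564621)
phase 2: p=0.4372, T=0.266, ωT=1.106427, cosh=1.677137, sinh=1.346399; start (x,ẋ)=(0.054207, -0.564621) → end (x,ẋ)=(-0.387895, -3.091838)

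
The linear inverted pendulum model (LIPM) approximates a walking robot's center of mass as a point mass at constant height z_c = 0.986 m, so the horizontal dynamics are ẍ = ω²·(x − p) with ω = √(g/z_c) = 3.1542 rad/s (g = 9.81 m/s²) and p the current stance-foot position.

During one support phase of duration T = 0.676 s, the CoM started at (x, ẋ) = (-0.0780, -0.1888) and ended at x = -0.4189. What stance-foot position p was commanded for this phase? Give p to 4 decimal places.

ωT = 3.1542·0.676 = 2.132239; cosh(ωT) = 4.276151, sinh(ωT) = 4.157580
x(T) = p + (x₀−p)·cosh(ωT) + (ẋ₀/ω)·sinh(ωT) ⇒ p·(1 − cosh) = x(T) − x₀·cosh − (ẋ₀/ω)·sinh
numerator   = -0.4189 − (-0.0780)·4.276151 − (-0.1888/3.1542)·4.157580 = 0.163499
denominator = 1 − 4.276151 = -3.276151
p = 0.163499 / -3.276151 = -0.0499

p = -0.0499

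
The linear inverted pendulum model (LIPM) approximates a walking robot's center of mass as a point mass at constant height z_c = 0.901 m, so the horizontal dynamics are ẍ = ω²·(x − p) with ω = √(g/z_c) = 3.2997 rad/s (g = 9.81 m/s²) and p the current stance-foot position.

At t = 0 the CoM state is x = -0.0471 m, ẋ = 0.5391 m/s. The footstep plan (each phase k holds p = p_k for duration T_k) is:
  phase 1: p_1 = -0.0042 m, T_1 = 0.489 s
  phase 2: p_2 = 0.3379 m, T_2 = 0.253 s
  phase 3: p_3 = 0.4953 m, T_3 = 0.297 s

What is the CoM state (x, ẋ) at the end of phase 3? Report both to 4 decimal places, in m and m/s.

phase 1: p=-0.0042, T=0.489, ωT=1.613553, cosh=2.609899, sinh=2.410720; start (x,ẋ)=(-0.047100, 0.539100) → end (x,ẋ)=(0.277695, 1.065742)
phase 2: p=0.3379, T=0.253, ωT=0.834824, cosh=1.369180, sinh=0.935229; start (x,ẋ)=(0.277695, 1.065742) → end (x,ẋ)=(0.557530, 1.273402)
phase 3: p=0.4953, T=0.297, ωT=0.980011, cosh=1.519896, sinh=1.144589; start (x,ẋ)=(0.557530, 1.273402) → end (x,ẋ)=(1.031597, 2.170470)

x = 1.0316, ẋ = 2.1705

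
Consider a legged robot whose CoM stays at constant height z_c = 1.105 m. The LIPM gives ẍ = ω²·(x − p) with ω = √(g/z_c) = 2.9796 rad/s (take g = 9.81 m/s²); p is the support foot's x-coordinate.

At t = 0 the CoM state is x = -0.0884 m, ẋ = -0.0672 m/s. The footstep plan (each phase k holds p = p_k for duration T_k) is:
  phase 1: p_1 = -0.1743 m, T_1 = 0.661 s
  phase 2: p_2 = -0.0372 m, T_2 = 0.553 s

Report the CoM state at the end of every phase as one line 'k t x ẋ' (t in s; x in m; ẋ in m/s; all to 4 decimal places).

phase 1: p=-0.1743, T=0.661, ωT=1.969516, cosh=3.653364, sinh=3.513840; start (x,ẋ)=(-0.088400, -0.067200) → end (x,ẋ)=(0.060275, 0.653853)
phase 2: p=-0.0372, T=0.553, ωT=1.647719, cosh=2.693802, sinh=2.501313; start (x,ẋ)=(0.060275, 0.653853) → end (x,ẋ)=(0.774275, 2.487823)

1 0.6610 0.0603 0.6539
2 1.2140 0.7743 2.4878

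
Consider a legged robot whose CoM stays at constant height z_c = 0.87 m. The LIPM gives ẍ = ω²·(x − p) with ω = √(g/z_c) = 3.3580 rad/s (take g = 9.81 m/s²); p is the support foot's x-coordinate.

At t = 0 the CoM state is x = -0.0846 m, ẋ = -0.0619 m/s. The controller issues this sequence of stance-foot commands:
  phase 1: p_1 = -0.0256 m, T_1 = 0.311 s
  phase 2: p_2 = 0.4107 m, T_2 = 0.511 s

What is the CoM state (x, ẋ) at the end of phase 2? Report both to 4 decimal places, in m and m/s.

phase 1: p=-0.0256, T=0.311, ωT=1.044338, cosh=1.596721, sinh=1.244796; start (x,ẋ)=(-0.084600, -0.061900) → end (x,ẋ)=(-0.142753, -0.345458)
phase 2: p=0.4107, T=0.511, ωT=1.715938, cosh=2.870843, sinh=2.691048; start (x,ẋ)=(-0.142753, -0.345458) → end (x,ẋ)=(-1.455020, -5.993052)

x = -1.4550, ẋ = -5.9931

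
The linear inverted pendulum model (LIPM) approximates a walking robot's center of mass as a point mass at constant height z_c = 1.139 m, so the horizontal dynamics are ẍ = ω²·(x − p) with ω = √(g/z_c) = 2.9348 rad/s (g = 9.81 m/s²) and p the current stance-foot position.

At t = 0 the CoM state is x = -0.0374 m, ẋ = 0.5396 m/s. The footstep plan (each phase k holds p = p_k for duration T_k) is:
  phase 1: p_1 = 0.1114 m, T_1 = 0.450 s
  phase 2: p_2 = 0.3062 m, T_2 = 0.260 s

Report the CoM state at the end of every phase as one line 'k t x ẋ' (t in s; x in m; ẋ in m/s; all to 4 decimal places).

1 0.4500 0.1327 0.3230
2 0.7100 0.1720 -0.0057

phase 1: p=0.1114, T=0.450, ωT=1.320660, cosh=2.006426, sinh=1.739467; start (x,ẋ)=(-0.037400, 0.539600) → end (x,ẋ)=(0.132667, 0.323045)
phase 2: p=0.3062, T=0.260, ωT=0.763048, cosh=1.305523, sinh=0.839280; start (x,ẋ)=(0.132667, 0.323045) → end (x,ẋ)=(0.172031, -0.005690)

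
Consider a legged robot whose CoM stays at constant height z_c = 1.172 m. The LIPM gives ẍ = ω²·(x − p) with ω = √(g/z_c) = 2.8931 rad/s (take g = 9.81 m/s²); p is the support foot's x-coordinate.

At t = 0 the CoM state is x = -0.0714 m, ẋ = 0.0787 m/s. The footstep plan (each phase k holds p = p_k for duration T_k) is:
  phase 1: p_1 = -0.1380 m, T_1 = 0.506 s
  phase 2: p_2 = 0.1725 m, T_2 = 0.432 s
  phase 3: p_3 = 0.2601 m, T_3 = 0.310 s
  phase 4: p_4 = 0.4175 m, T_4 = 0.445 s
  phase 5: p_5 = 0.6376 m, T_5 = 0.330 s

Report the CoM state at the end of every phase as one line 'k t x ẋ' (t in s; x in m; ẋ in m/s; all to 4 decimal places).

phase 1: p=-0.1380, T=0.506, ωT=1.463909, cosh=2.277077, sinh=2.045746; start (x,ẋ)=(-0.071400, 0.078700) → end (x,ẋ)=(0.069303, 0.573381)
phase 2: p=0.1725, T=0.432, ωT=1.249819, cosh=1.888134, sinh=1.601578; start (x,ẋ)=(0.069303, 0.573381) → end (x,ẋ)=(0.295066, 0.604455)
phase 3: p=0.2601, T=0.310, ωT=0.896861, cosh=1.429871, sinh=1.022023; start (x,ẋ)=(0.295066, 0.604455) → end (x,ẋ)=(0.523628, 0.967680)
phase 4: p=0.4175, T=0.445, ωT=1.287430, cosh=1.949720, sinh=1.673741; start (x,ẋ)=(0.523628, 0.967680) → end (x,ẋ)=(1.184250, 2.400607)
phase 5: p=0.6376, T=0.330, ωT=0.954723, cosh=1.491435, sinh=1.106516; start (x,ẋ)=(1.184250, 2.400607) → end (x,ẋ)=(2.371046, 5.330317)

1 0.5060 0.0693 0.5734
2 0.9380 0.2951 0.6045
3 1.2480 0.5236 0.9677
4 1.6930 1.1842 2.4006
5 2.0230 2.3710 5.3303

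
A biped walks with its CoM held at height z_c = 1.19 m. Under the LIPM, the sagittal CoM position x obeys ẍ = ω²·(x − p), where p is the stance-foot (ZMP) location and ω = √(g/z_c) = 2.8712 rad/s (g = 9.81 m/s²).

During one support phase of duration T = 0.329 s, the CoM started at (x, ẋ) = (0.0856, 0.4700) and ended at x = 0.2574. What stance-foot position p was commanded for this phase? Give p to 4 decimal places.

ωT = 2.8712·0.329 = 0.944625; cosh(ωT) = 1.480337, sinh(ωT) = 1.091511
x(T) = p + (x₀−p)·cosh(ωT) + (ẋ₀/ω)·sinh(ωT) ⇒ p·(1 − cosh) = x(T) − x₀·cosh − (ẋ₀/ω)·sinh
numerator   = 0.2574 − (0.0856)·1.480337 − (0.4700/2.8712)·1.091511 = -0.047991
denominator = 1 − 1.480337 = -0.480337
p = -0.047991 / -0.480337 = 0.0999

p = 0.0999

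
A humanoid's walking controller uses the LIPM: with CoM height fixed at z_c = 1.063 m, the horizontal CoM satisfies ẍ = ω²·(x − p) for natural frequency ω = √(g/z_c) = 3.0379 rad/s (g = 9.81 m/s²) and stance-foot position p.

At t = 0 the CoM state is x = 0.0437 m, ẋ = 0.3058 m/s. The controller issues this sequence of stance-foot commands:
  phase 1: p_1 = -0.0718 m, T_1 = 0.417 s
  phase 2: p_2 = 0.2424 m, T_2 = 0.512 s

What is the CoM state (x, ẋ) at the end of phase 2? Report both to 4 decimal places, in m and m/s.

x = 1.2828, ẋ = 3.3593

phase 1: p=-0.0718, T=0.417, ωT=1.266804, cosh=1.915611, sinh=1.633880; start (x,ẋ)=(0.043700, 0.305800) → end (x,ẋ)=(0.313922, 1.159086)
phase 2: p=0.2424, T=0.512, ωT=1.555405, cosh=2.474054, sinh=2.262950; start (x,ẋ)=(0.313922, 1.159086) → end (x,ẋ)=(1.282759, 3.359327)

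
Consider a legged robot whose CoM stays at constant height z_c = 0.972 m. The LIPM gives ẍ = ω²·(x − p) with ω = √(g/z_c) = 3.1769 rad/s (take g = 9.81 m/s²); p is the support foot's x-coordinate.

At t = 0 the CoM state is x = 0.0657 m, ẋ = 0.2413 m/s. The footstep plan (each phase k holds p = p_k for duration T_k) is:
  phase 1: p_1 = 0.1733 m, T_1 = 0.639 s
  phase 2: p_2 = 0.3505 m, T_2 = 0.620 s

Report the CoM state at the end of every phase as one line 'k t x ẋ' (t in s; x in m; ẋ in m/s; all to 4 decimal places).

1 0.6390 0.0408 -0.3445
2 1.2590 -1.1623 -4.7168

phase 1: p=0.1733, T=0.639, ωT=2.030039, cosh=3.872857, sinh=3.741527; start (x,ẋ)=(0.065700, 0.241300) → end (x,ẋ)=(0.040767, -0.344462)
phase 2: p=0.3505, T=0.620, ωT=1.969678, cosh=3.653935, sinh=3.514433; start (x,ẋ)=(0.040767, -0.344462) → end (x,ẋ)=(-1.162306, -4.716818)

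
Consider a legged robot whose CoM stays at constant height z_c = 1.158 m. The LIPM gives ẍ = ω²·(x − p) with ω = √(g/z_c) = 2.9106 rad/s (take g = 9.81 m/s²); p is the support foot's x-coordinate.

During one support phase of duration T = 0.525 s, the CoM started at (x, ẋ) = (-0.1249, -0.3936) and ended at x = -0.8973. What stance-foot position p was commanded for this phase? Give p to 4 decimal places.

p = 0.2115

ωT = 2.9106·0.525 = 1.528065; cosh(ωT) = 2.413102, sinh(ωT) = 2.196147
x(T) = p + (x₀−p)·cosh(ωT) + (ẋ₀/ω)·sinh(ωT) ⇒ p·(1 − cosh) = x(T) − x₀·cosh − (ẋ₀/ω)·sinh
numerator   = -0.8973 − (-0.1249)·2.413102 − (-0.3936/2.9106)·2.196147 = -0.298919
denominator = 1 − 2.413102 = -1.413102
p = -0.298919 / -1.413102 = 0.2115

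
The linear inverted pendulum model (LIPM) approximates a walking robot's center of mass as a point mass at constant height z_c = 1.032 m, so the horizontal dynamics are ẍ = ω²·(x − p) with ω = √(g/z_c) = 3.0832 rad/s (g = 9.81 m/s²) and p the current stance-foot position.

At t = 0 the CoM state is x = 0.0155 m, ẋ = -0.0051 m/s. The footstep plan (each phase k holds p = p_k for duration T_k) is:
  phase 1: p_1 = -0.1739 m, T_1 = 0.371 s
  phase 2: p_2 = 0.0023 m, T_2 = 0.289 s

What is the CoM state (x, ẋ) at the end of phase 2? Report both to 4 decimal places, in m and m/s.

x = 0.4822, ẋ = 1.6254

phase 1: p=-0.1739, T=0.371, ωT=1.143867, cosh=1.728734, sinh=1.410150; start (x,ẋ)=(0.015500, -0.005100) → end (x,ẋ)=(0.151190, 0.814652)
phase 2: p=0.0023, T=0.289, ωT=0.891045, cosh=1.423951, sinh=1.013724; start (x,ẋ)=(0.151190, 0.814652) → end (x,ẋ)=(0.482161, 1.625381)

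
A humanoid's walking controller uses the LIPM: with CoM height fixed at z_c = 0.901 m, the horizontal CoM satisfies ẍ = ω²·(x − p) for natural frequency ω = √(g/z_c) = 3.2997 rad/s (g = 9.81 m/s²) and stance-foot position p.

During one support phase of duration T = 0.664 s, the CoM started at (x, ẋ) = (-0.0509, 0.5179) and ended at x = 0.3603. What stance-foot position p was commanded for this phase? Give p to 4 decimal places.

ωT = 3.2997·0.664 = 2.191001; cosh(ωT) = 4.527982, sinh(ωT) = 4.416178
x(T) = p + (x₀−p)·cosh(ωT) + (ẋ₀/ω)·sinh(ωT) ⇒ p·(1 − cosh) = x(T) − x₀·cosh − (ẋ₀/ω)·sinh
numerator   = 0.3603 − (-0.0509)·4.527982 − (0.5179/3.2997)·4.416178 = -0.102361
denominator = 1 − 4.527982 = -3.527982
p = -0.102361 / -3.527982 = 0.0290

p = 0.0290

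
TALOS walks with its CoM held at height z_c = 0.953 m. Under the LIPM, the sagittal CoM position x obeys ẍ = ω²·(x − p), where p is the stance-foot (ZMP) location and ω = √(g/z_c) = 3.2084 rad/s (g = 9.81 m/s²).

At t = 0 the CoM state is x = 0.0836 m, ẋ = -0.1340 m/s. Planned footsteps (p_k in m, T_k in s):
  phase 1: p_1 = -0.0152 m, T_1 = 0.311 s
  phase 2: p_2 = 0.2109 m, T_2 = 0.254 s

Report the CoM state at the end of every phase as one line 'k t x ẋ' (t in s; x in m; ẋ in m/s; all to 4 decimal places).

1 0.3110 0.0881 0.1650
2 0.5650 0.0917 -0.1350

phase 1: p=-0.0152, T=0.311, ωT=0.997812, cosh=1.540513, sinh=1.171828; start (x,ẋ)=(0.083600, -0.134000) → end (x,ẋ)=(0.088061, 0.165029)
phase 2: p=0.2109, T=0.254, ωT=0.814934, cosh=1.350847, sinh=0.908178; start (x,ẋ)=(0.088061, 0.165029) → end (x,ẋ)=(0.091677, -0.135000)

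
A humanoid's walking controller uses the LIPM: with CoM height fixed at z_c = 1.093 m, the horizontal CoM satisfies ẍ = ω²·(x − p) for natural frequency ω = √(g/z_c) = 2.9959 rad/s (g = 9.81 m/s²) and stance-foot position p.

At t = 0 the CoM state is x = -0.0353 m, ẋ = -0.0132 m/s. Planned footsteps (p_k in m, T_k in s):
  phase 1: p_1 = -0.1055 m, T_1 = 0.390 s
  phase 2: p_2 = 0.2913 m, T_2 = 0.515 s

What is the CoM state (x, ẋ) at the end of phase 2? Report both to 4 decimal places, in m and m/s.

x = -0.1817, ẋ = -1.1778

phase 1: p=-0.1055, T=0.390, ωT=1.168401, cosh=1.763854, sinh=1.452991; start (x,ẋ)=(-0.035300, -0.013200) → end (x,ẋ)=(0.011921, 0.282299)
phase 2: p=0.2913, T=0.515, ωT=1.542888, cosh=2.445923, sinh=2.232160; start (x,ẋ)=(0.011921, 0.282299) → end (x,ẋ)=(-0.181708, -1.177821)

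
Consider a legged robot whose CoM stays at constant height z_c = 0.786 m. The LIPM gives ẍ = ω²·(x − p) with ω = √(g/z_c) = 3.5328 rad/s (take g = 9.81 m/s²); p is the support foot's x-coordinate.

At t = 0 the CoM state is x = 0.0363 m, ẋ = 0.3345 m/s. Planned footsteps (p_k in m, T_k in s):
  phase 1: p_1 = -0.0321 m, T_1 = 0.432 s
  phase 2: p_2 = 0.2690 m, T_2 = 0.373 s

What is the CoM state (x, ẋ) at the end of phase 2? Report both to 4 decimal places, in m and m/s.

phase 1: p=-0.0321, T=0.432, ωT=1.526170, cosh=2.408944, sinh=2.191577; start (x,ẋ)=(0.036300, 0.334500) → end (x,ẋ)=(0.340179, 1.335372)
phase 2: p=0.2690, T=0.373, ωT=1.317734, cosh=2.001346, sinh=1.733604; start (x,ẋ)=(0.340179, 1.335372) → end (x,ẋ)=(1.066744, 3.108477)

x = 1.0667, ẋ = 3.1085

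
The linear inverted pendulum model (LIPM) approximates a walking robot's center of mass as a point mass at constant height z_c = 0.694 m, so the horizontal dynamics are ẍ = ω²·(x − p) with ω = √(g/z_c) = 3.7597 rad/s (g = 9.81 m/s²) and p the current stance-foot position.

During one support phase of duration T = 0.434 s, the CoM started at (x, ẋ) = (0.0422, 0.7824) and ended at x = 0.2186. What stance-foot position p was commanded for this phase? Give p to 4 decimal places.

ωT = 3.7597·0.434 = 1.631710; cosh(ωT) = 2.654102, sinh(ωT) = 2.458507
x(T) = p + (x₀−p)·cosh(ωT) + (ẋ₀/ω)·sinh(ωT) ⇒ p·(1 − cosh) = x(T) − x₀·cosh − (ẋ₀/ω)·sinh
numerator   = 0.2186 − (0.0422)·2.654102 − (0.7824/3.7597)·2.458507 = -0.405023
denominator = 1 − 2.654102 = -1.654102
p = -0.405023 / -1.654102 = 0.2449

p = 0.2449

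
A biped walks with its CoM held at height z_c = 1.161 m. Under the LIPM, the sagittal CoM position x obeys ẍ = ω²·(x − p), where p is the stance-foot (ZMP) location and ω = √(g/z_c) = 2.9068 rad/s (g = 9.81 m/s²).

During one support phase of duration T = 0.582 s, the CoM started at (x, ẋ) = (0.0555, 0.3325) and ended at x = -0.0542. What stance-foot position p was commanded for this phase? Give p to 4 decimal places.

ωT = 2.9068·0.582 = 1.691758; cosh(ωT) = 2.806605, sinh(ωT) = 2.622409
x(T) = p + (x₀−p)·cosh(ωT) + (ẋ₀/ω)·sinh(ωT) ⇒ p·(1 − cosh) = x(T) − x₀·cosh − (ẋ₀/ω)·sinh
numerator   = -0.0542 − (0.0555)·2.806605 − (0.3325/2.9068)·2.622409 = -0.509936
denominator = 1 − 2.806605 = -1.806605
p = -0.509936 / -1.806605 = 0.2823

p = 0.2823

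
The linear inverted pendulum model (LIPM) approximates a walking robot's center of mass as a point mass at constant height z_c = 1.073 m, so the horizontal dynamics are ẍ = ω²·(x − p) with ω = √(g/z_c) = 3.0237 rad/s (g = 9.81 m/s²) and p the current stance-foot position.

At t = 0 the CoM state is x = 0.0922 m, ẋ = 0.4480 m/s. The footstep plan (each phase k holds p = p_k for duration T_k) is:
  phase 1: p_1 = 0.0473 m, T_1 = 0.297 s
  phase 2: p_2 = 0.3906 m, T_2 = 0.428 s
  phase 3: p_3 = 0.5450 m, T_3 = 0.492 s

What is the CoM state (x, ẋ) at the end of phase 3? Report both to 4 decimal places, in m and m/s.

x = 1.2286, ẋ = 2.2446

phase 1: p=0.0473, T=0.297, ωT=0.898039, cosh=1.431076, sinh=1.023708; start (x,ẋ)=(0.092200, 0.448000) → end (x,ẋ)=(0.263231, 0.780105)
phase 2: p=0.3906, T=0.428, ωT=1.294144, cosh=1.961002, sinh=1.686869; start (x,ẋ)=(0.263231, 0.780105) → end (x,ẋ)=(0.576036, 0.880130)
phase 3: p=0.5450, T=0.492, ωT=1.487660, cosh=2.326314, sinh=2.100413; start (x,ẋ)=(0.576036, 0.880130) → end (x,ẋ)=(1.228581, 2.244566)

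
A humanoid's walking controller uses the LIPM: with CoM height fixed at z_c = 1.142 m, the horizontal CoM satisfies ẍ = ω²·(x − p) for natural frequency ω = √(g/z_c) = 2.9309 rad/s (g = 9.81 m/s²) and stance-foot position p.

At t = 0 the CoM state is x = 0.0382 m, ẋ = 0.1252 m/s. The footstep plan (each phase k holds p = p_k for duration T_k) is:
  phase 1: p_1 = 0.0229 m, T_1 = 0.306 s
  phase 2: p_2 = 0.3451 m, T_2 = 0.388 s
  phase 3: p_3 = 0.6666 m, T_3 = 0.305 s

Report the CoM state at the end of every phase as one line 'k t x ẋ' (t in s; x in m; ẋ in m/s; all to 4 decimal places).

1 0.3060 0.0884 0.2248
2 0.6940 0.0111 -0.6655
3 0.9990 -0.4998 -2.9051

phase 1: p=0.0229, T=0.306, ωT=0.896855, cosh=1.429865, sinh=1.022015; start (x,ẋ)=(0.038200, 0.125200) → end (x,ẋ)=(0.088435, 0.224849)
phase 2: p=0.3451, T=0.388, ωT=1.137189, cosh=1.719356, sinh=1.398636; start (x,ẋ)=(0.088435, 0.224849) → end (x,ẋ)=(0.011100, -0.665543)
phase 3: p=0.6666, T=0.305, ωT=0.893924, cosh=1.426876, sinh=1.017829; start (x,ẋ)=(0.011100, -0.665543) → end (x,ẋ)=(-0.499844, -2.905106)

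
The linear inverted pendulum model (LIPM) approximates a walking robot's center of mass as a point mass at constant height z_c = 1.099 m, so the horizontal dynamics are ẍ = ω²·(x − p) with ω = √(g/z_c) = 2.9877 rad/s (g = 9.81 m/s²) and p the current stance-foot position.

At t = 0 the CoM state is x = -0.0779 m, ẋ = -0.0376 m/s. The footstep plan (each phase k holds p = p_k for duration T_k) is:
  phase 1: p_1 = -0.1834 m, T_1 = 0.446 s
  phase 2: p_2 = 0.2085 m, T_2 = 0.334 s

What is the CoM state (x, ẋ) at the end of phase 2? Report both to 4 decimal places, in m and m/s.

phase 1: p=-0.1834, T=0.446, ωT=1.332514, cosh=2.027187, sinh=1.763374; start (x,ẋ)=(-0.077900, -0.037600) → end (x,ẋ)=(0.008276, 0.479597)
phase 2: p=0.2085, T=0.334, ωT=0.997892, cosh=1.540607, sinh=1.171951; start (x,ẋ)=(0.008276, 0.479597) → end (x,ẋ)=(0.088160, 0.037800)

x = 0.0882, ẋ = 0.0378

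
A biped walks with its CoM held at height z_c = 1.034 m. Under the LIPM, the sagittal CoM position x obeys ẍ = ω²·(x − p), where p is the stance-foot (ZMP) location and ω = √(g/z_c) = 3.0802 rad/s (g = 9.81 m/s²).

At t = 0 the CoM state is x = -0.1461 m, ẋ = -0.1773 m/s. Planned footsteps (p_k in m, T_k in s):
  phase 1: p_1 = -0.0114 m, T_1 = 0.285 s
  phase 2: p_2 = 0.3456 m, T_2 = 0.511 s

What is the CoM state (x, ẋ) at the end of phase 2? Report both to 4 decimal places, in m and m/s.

x = -1.6722, ẋ = -5.9668

phase 1: p=-0.0114, T=0.285, ωT=0.877857, cosh=1.410706, sinh=0.995033; start (x,ẋ)=(-0.146100, -0.177300) → end (x,ẋ)=(-0.258697, -0.662960)
phase 2: p=0.3456, T=0.511, ωT=1.573982, cosh=2.516523, sinh=2.309305; start (x,ẋ)=(-0.258697, -0.662960) → end (x,ẋ)=(-1.672166, -5.966794)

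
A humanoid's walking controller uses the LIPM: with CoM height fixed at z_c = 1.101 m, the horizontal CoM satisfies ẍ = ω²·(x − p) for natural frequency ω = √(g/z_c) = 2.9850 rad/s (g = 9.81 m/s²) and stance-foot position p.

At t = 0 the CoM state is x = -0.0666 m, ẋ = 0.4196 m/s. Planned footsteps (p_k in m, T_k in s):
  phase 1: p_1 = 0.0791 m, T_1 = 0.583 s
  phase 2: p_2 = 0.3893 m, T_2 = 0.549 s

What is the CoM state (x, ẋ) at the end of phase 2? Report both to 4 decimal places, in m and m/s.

x = -0.5196, ẋ = -2.5040

phase 1: p=0.0791, T=0.583, ωT=1.740255, cosh=2.937136, sinh=2.761660; start (x,ẋ)=(-0.066600, 0.419600) → end (x,ẋ)=(0.039365, 0.031336)
phase 2: p=0.3893, T=0.549, ωT=1.638765, cosh=2.671513, sinh=2.477294; start (x,ẋ)=(0.039365, 0.031336) → end (x,ẋ)=(-0.519551, -2.503960)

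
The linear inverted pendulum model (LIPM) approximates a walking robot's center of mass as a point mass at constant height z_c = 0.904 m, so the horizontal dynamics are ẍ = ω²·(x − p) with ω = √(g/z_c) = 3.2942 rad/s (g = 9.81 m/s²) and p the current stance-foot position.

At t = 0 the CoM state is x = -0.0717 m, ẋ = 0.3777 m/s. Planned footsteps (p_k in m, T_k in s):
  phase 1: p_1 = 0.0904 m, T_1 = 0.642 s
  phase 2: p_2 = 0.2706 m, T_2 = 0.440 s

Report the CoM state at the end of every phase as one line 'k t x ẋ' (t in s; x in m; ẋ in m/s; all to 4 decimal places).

phase 1: p=0.0904, T=0.642, ωT=2.114876, cosh=4.204605, sinh=4.083957; start (x,ẋ)=(-0.071700, 0.377700) → end (x,ẋ)=(-0.122916, -0.592712)
phase 2: p=0.2706, T=0.440, ωT=1.449448, cosh=2.247731, sinh=2.013031; start (x,ẋ)=(-0.122916, -0.592712) → end (x,ẋ)=(-0.976115, -3.941791)

1 0.6420 -0.1229 -0.5927
2 1.0820 -0.9761 -3.9418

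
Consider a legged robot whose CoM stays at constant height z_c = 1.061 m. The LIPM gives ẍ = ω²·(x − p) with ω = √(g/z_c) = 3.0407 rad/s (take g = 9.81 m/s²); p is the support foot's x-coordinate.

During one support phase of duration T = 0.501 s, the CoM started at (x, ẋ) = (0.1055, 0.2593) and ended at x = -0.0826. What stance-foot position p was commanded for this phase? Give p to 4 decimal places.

p = 0.3724

ωT = 3.0407·0.501 = 1.523391; cosh(ωT) = 2.402863, sinh(ωT) = 2.184891
x(T) = p + (x₀−p)·cosh(ωT) + (ẋ₀/ω)·sinh(ωT) ⇒ p·(1 − cosh) = x(T) − x₀·cosh − (ẋ₀/ω)·sinh
numerator   = -0.0826 − (0.1055)·2.402863 − (0.2593/3.0407)·2.184891 = -0.522422
denominator = 1 − 2.402863 = -1.402863
p = -0.522422 / -1.402863 = 0.3724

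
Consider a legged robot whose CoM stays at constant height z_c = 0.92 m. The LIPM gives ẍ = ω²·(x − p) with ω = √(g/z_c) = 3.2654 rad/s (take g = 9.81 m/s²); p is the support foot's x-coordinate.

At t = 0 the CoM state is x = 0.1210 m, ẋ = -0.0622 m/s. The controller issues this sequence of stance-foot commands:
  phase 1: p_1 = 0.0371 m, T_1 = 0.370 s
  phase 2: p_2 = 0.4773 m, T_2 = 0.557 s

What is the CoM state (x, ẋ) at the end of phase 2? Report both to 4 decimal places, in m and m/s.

x = -0.2436, ẋ = -2.1372

phase 1: p=0.0371, T=0.370, ωT=1.208198, cosh=1.823091, sinh=1.524356; start (x,ẋ)=(0.121000, -0.062200) → end (x,ẋ)=(0.161021, 0.304227)
phase 2: p=0.4773, T=0.557, ωT=1.818828, cosh=3.163422, sinh=3.001206; start (x,ẋ)=(0.161021, 0.304227) → end (x,ẋ)=(-0.243611, -2.137178)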